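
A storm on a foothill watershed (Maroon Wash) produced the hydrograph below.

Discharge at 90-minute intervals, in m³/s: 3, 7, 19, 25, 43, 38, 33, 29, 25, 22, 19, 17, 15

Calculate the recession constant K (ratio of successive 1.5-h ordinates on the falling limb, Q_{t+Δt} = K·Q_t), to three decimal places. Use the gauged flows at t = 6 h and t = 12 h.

Using the recession-limb readings at t = 6 h and t = 12 h: Q falls from 43 to 25 m³/s over 4 intervals.
K = (Q₂/Q₁)^(1/4) = (25/43)^(1/4) = 0.873.

K ≈ 0.873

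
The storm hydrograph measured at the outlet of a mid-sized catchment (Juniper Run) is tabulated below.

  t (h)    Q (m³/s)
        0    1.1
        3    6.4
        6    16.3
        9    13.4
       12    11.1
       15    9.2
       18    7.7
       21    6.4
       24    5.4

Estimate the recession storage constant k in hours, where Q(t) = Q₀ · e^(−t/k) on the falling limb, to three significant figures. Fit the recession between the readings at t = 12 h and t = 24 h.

On the falling limb, Q drops from 11.1 to 5.4 m³/s between t = 12 h and t = 24 h (Δt = 12 h).
k = −Δt / ln(Q₂/Q₁) = −12 / ln(5.4/11.1) = 16.7 h.

k ≈ 16.7 h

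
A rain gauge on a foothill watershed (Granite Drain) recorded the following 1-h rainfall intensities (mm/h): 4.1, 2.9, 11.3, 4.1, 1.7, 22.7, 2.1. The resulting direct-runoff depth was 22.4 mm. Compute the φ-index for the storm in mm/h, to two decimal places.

φ ≈ 5.80 mm/h

Only the 2 blocks with intensity above φ contribute runoff: 11.3, 22.7 mm/h.
Σ(I−φ)·Δt = d  ⇒  (11.3+22.7 − 2φ)·1 = 22.4
φ = (34.00 − 22.4/1) / 2 = 5.80 mm/h.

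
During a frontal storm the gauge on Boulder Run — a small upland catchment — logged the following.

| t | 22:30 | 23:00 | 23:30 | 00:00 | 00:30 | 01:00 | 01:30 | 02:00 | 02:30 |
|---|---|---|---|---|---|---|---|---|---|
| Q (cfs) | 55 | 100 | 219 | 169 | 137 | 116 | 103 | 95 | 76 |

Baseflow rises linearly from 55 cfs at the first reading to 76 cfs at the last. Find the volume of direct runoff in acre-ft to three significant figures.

Direct-runoff ordinates (Q − Q_b): 0.00, 42.38, 158.75, 106.12, 71.50, 47.88, 32.25, 21.62, 0.00 cfs.
ΣQ_DR = 480.5 cfs.
With Δt = 0.5 h = 1800 s, V = ΣQ_DR · Δt = 480.5 × 1800 = 8.65 × 10^5 ft³ = 19.9 acre-ft.

V ≈ 19.9 acre-ft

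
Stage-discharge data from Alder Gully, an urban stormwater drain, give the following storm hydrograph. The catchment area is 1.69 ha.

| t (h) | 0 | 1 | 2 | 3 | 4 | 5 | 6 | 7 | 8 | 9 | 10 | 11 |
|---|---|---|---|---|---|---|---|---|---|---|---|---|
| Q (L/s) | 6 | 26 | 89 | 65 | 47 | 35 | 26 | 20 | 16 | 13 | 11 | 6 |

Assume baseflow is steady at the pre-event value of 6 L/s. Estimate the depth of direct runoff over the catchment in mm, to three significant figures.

Direct runoff: 0.0, 20.0, 83.0, 59.0, 41.0, 29.0, 20.0, 14.0, 10.0, 7.0, 5.0, 0.0 L/s; ΣQ_DR = 288.0 L/s.
V = ΣQ_DR · Δt = 288.0 × 3600 s = 1.037 × 10^6 L.
Over A = 1.69 ha, depth = V / A = 61.3 mm.

d ≈ 61.3 mm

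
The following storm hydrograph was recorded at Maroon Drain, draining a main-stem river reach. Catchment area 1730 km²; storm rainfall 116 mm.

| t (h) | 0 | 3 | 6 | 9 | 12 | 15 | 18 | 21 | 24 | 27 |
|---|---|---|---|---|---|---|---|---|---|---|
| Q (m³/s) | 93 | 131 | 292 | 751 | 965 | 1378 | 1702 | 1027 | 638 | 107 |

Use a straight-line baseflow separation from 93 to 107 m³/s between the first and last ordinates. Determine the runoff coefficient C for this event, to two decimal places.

ΣQ_DR = 6084 m³/s; V = ΣQ_DR·Δt = 6.571 × 10^7 m³.
Runoff depth d = V / A = 37.98 mm.
C = d / P = 37.98 / 116 = 0.33.

C ≈ 0.33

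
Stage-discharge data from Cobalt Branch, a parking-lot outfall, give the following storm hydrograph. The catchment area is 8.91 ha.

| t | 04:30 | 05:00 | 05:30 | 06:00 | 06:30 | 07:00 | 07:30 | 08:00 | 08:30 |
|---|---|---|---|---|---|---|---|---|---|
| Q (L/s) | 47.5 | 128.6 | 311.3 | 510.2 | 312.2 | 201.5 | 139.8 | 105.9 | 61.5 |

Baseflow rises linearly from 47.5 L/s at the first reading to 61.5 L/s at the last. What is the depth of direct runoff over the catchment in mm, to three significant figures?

Direct runoff: 0.00, 79.35, 260.30, 457.45, 257.70, 145.25, 81.80, 46.15, 0.00 L/s; ΣQ_DR = 1328 L/s.
V = ΣQ_DR · Δt = 1328 × 1800 s = 2.390 × 10^6 L.
Over A = 8.91 ha, depth = V / A = 26.8 mm.

d ≈ 26.8 mm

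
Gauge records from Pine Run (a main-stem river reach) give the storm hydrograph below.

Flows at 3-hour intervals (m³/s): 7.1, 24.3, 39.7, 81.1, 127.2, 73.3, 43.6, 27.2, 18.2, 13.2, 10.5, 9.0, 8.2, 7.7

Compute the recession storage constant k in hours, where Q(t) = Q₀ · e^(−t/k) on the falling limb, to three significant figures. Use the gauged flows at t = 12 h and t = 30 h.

On the falling limb, Q drops from 127.2 to 10.5 m³/s between t = 12 h and t = 30 h (Δt = 18 h).
k = −Δt / ln(Q₂/Q₁) = −18 / ln(10.5/127.2) = 7.22 h.

k ≈ 7.22 h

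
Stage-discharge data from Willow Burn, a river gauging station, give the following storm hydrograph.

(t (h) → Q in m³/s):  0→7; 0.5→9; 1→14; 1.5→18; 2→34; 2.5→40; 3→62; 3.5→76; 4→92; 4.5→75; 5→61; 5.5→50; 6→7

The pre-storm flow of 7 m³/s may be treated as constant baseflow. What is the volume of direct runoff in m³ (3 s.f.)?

V ≈ 8.17 × 10^5 m³

Direct-runoff ordinates (Q − Q_b): 0.0, 2.0, 7.0, 11.0, 27.0, 33.0, 55.0, 69.0, 85.0, 68.0, 54.0, 43.0, 0.0 m³/s.
ΣQ_DR = 454.0 m³/s.
With Δt = 0.5 h = 1800 s, V = ΣQ_DR · Δt = 454.0 × 1800 = 8.17 × 10^5 m³.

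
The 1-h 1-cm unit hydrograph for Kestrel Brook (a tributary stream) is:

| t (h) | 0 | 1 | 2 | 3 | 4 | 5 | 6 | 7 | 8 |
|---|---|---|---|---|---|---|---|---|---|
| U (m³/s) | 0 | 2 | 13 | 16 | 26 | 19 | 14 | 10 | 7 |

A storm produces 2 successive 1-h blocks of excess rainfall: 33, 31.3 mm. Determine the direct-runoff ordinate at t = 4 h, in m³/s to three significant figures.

Q ≈ 136 m³/s

By discrete convolution, Q_j = Σ (P_i / 10 mm) · U_{j−i}.
At t = 4 h (j=4): Q = (33/10)·26 + (31.3/10)·16 = 136 m³/s.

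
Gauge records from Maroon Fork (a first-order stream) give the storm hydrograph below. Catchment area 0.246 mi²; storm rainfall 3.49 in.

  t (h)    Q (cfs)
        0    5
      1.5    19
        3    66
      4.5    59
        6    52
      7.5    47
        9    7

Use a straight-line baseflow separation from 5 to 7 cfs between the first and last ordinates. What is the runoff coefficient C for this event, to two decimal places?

C ≈ 0.58

ΣQ_DR = 213.0 cfs; V = ΣQ_DR·Δt = 1.150 × 10^6 ft³.
Runoff depth d = V / A = 2.013 in.
C = d / P = 2.013 / 3.49 = 0.58.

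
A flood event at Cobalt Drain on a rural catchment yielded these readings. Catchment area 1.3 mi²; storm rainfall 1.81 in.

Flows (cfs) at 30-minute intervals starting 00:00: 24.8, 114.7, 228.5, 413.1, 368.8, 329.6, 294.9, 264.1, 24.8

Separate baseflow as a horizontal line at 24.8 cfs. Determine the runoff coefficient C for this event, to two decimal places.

C ≈ 0.61

ΣQ_DR = 1840 cfs; V = ΣQ_DR·Δt = 3.312 × 10^6 ft³.
Runoff depth d = V / A = 1.097 in.
C = d / P = 1.097 / 1.81 = 0.61.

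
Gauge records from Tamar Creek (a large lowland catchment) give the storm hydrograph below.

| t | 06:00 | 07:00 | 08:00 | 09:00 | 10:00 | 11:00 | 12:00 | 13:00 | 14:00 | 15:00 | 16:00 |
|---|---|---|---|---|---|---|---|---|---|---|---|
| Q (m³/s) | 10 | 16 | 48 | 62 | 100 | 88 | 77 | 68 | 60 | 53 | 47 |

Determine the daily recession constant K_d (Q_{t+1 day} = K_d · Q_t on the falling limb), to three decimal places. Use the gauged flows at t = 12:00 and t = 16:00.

K_d ≈ 0.052

Between t = 12:00 and t = 16:00 the flow falls from 77 to 47 m³/s over 4×1 h = 4 h.
Per-interval ratio K = (47/77)^(1/4) = 0.8839; K_d = K^(24/1) = 0.052.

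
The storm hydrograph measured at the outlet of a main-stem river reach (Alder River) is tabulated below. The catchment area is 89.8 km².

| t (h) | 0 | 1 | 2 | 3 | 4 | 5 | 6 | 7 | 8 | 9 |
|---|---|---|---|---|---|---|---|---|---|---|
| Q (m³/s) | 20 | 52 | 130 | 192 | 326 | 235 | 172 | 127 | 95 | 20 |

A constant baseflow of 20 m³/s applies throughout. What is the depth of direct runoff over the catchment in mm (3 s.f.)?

Direct runoff: 0.0, 32.0, 110.0, 172.0, 306.0, 215.0, 152.0, 107.0, 75.0, 0.0 m³/s; ΣQ_DR = 1169 m³/s.
V = ΣQ_DR · Δt = 1169 × 3600 s = 4.208 × 10^6 m³.
Over A = 89.8 km², depth = V / A = 46.9 mm.

d ≈ 46.9 mm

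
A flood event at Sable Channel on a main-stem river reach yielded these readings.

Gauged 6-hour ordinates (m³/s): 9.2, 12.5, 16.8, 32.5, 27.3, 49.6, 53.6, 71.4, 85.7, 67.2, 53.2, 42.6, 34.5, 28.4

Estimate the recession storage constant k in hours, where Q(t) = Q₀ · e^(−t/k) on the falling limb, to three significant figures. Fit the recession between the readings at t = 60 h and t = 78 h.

k ≈ 28.7 h

On the falling limb, Q drops from 53.2 to 28.4 m³/s between t = 60 h and t = 78 h (Δt = 18 h).
k = −Δt / ln(Q₂/Q₁) = −18 / ln(28.4/53.2) = 28.7 h.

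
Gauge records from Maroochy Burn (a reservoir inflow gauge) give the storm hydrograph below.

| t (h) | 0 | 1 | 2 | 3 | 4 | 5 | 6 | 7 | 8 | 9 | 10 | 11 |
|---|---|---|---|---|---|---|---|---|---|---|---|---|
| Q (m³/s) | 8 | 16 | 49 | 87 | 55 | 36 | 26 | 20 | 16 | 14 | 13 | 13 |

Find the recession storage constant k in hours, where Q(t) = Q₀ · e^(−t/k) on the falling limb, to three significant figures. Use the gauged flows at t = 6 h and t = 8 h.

k ≈ 4.12 h

On the falling limb, Q drops from 26 to 16 m³/s between t = 6 h and t = 8 h (Δt = 2 h).
k = −Δt / ln(Q₂/Q₁) = −2 / ln(16/26) = 4.12 h.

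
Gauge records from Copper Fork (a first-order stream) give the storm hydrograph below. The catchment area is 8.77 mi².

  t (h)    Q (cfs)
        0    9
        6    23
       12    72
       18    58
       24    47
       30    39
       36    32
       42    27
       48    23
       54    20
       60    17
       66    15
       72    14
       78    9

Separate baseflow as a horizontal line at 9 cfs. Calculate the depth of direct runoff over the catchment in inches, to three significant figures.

d ≈ 0.296 in

Direct runoff: 0.0, 14.0, 63.0, 49.0, 38.0, 30.0, 23.0, 18.0, 14.0, 11.0, 8.0, 6.0, 5.0, 0.0 cfs; ΣQ_DR = 279.0 cfs.
V = ΣQ_DR · Δt = 279.0 × 21600 s = 6.026 × 10^6 ft³.
Over A = 8.77 mi², depth = V / A = 0.296 in.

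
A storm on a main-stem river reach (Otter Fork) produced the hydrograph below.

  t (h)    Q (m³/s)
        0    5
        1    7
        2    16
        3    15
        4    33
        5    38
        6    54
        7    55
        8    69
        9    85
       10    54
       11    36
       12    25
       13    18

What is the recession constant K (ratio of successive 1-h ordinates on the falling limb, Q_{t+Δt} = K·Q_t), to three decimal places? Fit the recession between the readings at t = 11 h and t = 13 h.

Using the recession-limb readings at t = 11 h and t = 13 h: Q falls from 36 to 18 m³/s over 2 intervals.
K = (Q₂/Q₁)^(1/2) = (18/36)^(1/2) = 0.707.

K ≈ 0.707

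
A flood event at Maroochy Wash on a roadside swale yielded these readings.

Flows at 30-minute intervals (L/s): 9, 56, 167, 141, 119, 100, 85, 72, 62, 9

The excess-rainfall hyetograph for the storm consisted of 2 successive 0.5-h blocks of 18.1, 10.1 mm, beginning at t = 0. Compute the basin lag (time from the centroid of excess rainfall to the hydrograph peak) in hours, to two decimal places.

Centroid of excess rainfall: t_c = Σ P_i·t̄_i / ΣP_i = 0.4291 h (block centres at 0.25, 0.75 h).
Hydrograph peak occurs at t = 1 h, so basin lag t_L = 1 − 0.4291 = 0.57 h.

t_L ≈ 0.57 h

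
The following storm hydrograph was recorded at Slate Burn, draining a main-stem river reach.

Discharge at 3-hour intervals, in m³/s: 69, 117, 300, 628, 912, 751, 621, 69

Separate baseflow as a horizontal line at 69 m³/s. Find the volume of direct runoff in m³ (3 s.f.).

Direct-runoff ordinates (Q − Q_b): 0.0, 48.0, 231.0, 559.0, 843.0, 682.0, 552.0, 0.0 m³/s.
ΣQ_DR = 2915 m³/s.
With Δt = 3 h = 10800 s, V = ΣQ_DR · Δt = 2915 × 10800 = 3.15 × 10^7 m³.

V ≈ 3.15 × 10^7 m³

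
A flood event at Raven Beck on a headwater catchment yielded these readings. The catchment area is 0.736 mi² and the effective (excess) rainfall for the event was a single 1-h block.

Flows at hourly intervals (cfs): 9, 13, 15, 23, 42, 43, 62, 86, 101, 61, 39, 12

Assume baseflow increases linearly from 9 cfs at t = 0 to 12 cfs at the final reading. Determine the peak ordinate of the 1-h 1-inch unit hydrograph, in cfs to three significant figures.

U_p ≈ 112 cfs

Direct runoff: 0.00, 3.73, 5.45, 13.18, 31.91, 32.64, 51.36, 75.09, 89.82, 49.55, 27.27, 0.00 cfs; ΣQ_DR = 380.0 cfs, peak = 89.82 cfs.
Runoff depth d = ΣQ_DR·Δt / A = 380.0 × 3600 / (0.736 mi²) = 0.8001 in.
The 1-inch UH is the DRH scaled by (1 in)/d, so U_p = 89.82 × 1/0.8001 = 112 cfs.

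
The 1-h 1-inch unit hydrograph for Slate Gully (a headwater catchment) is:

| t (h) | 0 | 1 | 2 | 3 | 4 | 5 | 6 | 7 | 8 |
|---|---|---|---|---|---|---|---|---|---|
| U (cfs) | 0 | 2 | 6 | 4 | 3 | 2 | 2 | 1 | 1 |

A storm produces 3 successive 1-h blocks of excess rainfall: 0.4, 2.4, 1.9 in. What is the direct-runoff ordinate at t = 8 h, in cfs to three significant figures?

By discrete convolution, Q_j = Σ (P_i / 1 in) · U_{j−i}.
At t = 8 h (j=8): Q = (0.4/1)·1 + (2.4/1)·1 + (1.9/1)·2 = 6.60 cfs.

Q ≈ 6.60 cfs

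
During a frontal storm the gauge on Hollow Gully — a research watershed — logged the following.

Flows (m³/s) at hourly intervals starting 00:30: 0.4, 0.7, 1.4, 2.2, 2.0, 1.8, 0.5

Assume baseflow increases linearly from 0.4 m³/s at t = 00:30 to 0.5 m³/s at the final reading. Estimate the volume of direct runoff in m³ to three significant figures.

Direct-runoff ordinates (Q − Q_b): 0.00, 0.28, 0.97, 1.75, 1.53, 1.32, 0.00 m³/s.
ΣQ_DR = 5.850 m³/s.
With Δt = 1 h = 3600 s, V = ΣQ_DR · Δt = 5.850 × 3600 = 21100 m³.

V ≈ 21100 m³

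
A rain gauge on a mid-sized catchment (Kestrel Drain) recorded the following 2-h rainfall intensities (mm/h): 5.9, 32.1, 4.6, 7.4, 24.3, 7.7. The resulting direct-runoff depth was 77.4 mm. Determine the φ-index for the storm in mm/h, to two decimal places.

Only the 2 blocks with intensity above φ contribute runoff: 32.1, 24.3 mm/h.
Σ(I−φ)·Δt = d  ⇒  (32.1+24.3 − 2φ)·2 = 77.4
φ = (56.40 − 77.4/2) / 2 = 8.85 mm/h.

φ ≈ 8.85 mm/h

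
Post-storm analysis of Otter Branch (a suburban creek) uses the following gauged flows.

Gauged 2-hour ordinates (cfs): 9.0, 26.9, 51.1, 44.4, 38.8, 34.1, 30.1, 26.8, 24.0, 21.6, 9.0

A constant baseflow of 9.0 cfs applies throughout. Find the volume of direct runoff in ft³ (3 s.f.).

Direct-runoff ordinates (Q − Q_b): 0.0, 17.9, 42.1, 35.4, 29.8, 25.1, 21.1, 17.8, 15.0, 12.6, 0.0 cfs.
ΣQ_DR = 216.8 cfs.
With Δt = 2 h = 7200 s, V = ΣQ_DR · Δt = 216.8 × 7200 = 1.56 × 10^6 ft³.

V ≈ 1.56 × 10^6 ft³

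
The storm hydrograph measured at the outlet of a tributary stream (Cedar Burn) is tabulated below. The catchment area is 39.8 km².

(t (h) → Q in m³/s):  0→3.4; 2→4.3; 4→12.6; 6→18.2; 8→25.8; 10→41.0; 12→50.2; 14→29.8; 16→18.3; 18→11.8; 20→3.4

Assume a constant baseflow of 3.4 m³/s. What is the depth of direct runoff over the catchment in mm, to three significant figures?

d ≈ 32.8 mm

Direct runoff: 0.0, 0.9, 9.2, 14.8, 22.4, 37.6, 46.8, 26.4, 14.9, 8.4, 0.0 m³/s; ΣQ_DR = 181.4 m³/s.
V = ΣQ_DR · Δt = 181.4 × 7200 s = 1.306 × 10^6 m³.
Over A = 39.8 km², depth = V / A = 32.8 mm.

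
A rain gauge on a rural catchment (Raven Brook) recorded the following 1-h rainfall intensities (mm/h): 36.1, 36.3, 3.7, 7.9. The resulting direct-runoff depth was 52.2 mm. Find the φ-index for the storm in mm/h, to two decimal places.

Only the 2 blocks with intensity above φ contribute runoff: 36.1, 36.3 mm/h.
Σ(I−φ)·Δt = d  ⇒  (36.1+36.3 − 2φ)·1 = 52.2
φ = (72.40 − 52.2/1) / 2 = 10.10 mm/h.

φ ≈ 10.10 mm/h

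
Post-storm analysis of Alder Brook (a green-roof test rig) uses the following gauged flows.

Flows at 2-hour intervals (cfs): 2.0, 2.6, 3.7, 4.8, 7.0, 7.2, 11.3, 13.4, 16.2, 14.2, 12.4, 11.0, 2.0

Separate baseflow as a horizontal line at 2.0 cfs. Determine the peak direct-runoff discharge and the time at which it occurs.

Q_p = 14.2 cfs at t = 16 h

Subtracting baseflow gives direct-runoff ordinates: 0.0, 0.6, 1.7, 2.8, 5.0, 5.2, 9.3, 11.4, 14.2, 12.2, 10.4, 9.0, 0.0 cfs.
The maximum is 14.2 cfs, occurring at the reading for t = 16 h.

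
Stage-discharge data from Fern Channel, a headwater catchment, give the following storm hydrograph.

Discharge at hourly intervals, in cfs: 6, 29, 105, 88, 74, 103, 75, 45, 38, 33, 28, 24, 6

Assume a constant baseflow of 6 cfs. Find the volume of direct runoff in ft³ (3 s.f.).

Direct-runoff ordinates (Q − Q_b): 0.0, 23.0, 99.0, 82.0, 68.0, 97.0, 69.0, 39.0, 32.0, 27.0, 22.0, 18.0, 0.0 cfs.
ΣQ_DR = 576.0 cfs.
With Δt = 1 h = 3600 s, V = ΣQ_DR · Δt = 576.0 × 3600 = 2.07 × 10^6 ft³.

V ≈ 2.07 × 10^6 ft³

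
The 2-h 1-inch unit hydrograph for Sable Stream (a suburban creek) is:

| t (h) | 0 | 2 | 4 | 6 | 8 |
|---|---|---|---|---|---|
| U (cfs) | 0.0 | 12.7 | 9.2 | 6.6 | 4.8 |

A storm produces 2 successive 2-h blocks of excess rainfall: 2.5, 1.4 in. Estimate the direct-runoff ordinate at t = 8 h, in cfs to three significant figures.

Q ≈ 21.2 cfs

By discrete convolution, Q_j = Σ (P_i / 1 in) · U_{j−i}.
At t = 8 h (j=4): Q = (2.5/1)·4.8 + (1.4/1)·6.6 = 21.2 cfs.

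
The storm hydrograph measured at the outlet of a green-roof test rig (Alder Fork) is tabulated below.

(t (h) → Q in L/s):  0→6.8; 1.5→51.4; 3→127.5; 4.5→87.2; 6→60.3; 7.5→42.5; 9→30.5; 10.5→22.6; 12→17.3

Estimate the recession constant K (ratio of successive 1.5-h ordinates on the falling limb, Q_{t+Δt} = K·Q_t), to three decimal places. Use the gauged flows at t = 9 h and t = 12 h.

K ≈ 0.753

Using the recession-limb readings at t = 9 h and t = 12 h: Q falls from 30.5 to 17.3 L/s over 2 intervals.
K = (Q₂/Q₁)^(1/2) = (17.3/30.5)^(1/2) = 0.753.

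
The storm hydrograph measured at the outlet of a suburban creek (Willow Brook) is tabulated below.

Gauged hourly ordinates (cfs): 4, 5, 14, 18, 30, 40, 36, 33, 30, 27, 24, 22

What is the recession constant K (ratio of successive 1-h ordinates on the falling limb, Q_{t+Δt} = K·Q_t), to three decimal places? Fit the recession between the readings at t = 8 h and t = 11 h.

Using the recession-limb readings at t = 8 h and t = 11 h: Q falls from 30 to 22 cfs over 3 intervals.
K = (Q₂/Q₁)^(1/3) = (22/30)^(1/3) = 0.902.

K ≈ 0.902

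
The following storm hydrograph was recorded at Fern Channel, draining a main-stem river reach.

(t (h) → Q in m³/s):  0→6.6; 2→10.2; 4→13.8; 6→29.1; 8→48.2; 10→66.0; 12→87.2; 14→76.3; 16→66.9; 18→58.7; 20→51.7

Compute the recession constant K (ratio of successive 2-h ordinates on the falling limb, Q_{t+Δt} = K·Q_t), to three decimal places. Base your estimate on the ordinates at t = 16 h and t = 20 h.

Using the recession-limb readings at t = 16 h and t = 20 h: Q falls from 66.9 to 51.7 m³/s over 2 intervals.
K = (Q₂/Q₁)^(1/2) = (51.7/66.9)^(1/2) = 0.879.

K ≈ 0.879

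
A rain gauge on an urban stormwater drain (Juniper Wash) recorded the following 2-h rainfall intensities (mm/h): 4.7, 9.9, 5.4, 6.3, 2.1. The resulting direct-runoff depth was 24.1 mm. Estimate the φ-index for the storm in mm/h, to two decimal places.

Only the 4 blocks with intensity above φ contribute runoff: 4.7, 9.9, 5.4, 6.3 mm/h.
Σ(I−φ)·Δt = d  ⇒  (4.7+9.9+5.4+6.3 − 4φ)·2 = 24.1
φ = (26.30 − 24.1/2) / 4 = 3.56 mm/h.

φ ≈ 3.56 mm/h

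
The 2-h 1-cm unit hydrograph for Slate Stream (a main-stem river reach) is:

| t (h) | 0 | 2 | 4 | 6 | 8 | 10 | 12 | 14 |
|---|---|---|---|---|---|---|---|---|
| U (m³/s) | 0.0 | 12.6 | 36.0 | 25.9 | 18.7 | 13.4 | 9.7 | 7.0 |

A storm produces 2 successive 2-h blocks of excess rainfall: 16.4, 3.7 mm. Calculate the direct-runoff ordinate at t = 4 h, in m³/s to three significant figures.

Q ≈ 63.7 m³/s

By discrete convolution, Q_j = Σ (P_i / 10 mm) · U_{j−i}.
At t = 4 h (j=2): Q = (16.4/10)·36.0 + (3.7/10)·12.6 = 63.7 m³/s.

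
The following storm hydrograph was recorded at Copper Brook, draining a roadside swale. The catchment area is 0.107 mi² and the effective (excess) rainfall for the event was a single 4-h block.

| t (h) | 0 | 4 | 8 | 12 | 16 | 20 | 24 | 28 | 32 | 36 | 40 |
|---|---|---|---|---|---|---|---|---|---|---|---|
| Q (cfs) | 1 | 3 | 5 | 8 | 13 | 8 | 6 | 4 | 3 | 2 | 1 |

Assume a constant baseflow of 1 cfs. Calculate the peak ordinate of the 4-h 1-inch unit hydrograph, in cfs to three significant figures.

U_p ≈ 4.82 cfs

Direct runoff: 0.0, 2.0, 4.0, 7.0, 12.0, 7.0, 5.0, 3.0, 2.0, 1.0, 0.0 cfs; ΣQ_DR = 43.00 cfs, peak = 12.0 cfs.
Runoff depth d = ΣQ_DR·Δt / A = 43.00 × 14400 / (0.107 mi²) = 2.491 in.
The 1-inch UH is the DRH scaled by (1 in)/d, so U_p = 12.0 × 1/2.491 = 4.82 cfs.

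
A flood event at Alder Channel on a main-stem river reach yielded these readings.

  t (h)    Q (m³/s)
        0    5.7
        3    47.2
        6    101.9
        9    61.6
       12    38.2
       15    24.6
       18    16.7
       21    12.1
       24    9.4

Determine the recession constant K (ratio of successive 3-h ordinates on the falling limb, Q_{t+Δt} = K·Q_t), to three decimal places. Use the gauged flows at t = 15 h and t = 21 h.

Using the recession-limb readings at t = 15 h and t = 21 h: Q falls from 24.6 to 12.1 m³/s over 2 intervals.
K = (Q₂/Q₁)^(1/2) = (12.1/24.6)^(1/2) = 0.701.

K ≈ 0.701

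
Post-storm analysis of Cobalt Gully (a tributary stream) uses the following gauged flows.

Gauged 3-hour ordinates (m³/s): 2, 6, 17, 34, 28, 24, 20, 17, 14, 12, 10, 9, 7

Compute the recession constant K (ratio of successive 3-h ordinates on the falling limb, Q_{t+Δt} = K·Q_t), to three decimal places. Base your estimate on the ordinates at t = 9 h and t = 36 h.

Using the recession-limb readings at t = 9 h and t = 36 h: Q falls from 34 to 7 m³/s over 9 intervals.
K = (Q₂/Q₁)^(1/9) = (7/34)^(1/9) = 0.839.

K ≈ 0.839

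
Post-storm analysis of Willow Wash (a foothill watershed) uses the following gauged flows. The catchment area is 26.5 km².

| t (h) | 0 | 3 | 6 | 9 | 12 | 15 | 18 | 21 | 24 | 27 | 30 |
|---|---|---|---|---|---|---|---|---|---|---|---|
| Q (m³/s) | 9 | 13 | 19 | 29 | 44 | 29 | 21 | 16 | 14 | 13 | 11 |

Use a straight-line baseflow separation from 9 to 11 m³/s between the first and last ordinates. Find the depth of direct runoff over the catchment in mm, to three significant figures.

d ≈ 44.0 mm

Direct runoff: 0.00, 3.80, 9.60, 19.40, 34.20, 19.00, 10.80, 5.60, 3.40, 2.20, 0.00 m³/s; ΣQ_DR = 108.0 m³/s.
V = ΣQ_DR · Δt = 108.0 × 10800 s = 1.166 × 10^6 m³.
Over A = 26.5 km², depth = V / A = 44.0 mm.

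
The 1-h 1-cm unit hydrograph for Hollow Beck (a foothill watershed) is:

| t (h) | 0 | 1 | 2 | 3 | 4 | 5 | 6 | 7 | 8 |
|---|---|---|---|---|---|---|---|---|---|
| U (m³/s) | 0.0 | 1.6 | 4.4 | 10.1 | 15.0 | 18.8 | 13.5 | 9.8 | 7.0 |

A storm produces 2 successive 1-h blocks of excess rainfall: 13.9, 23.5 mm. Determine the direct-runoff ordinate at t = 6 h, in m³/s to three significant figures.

By discrete convolution, Q_j = Σ (P_i / 10 mm) · U_{j−i}.
At t = 6 h (j=6): Q = (13.9/10)·13.5 + (23.5/10)·18.8 = 62.9 m³/s.

Q ≈ 62.9 m³/s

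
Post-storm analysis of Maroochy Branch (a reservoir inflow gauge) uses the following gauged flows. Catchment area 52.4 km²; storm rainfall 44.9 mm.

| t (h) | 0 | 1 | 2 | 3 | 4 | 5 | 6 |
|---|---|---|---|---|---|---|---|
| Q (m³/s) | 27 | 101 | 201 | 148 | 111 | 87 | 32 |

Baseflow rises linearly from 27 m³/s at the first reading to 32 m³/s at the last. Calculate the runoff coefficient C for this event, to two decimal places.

ΣQ_DR = 500.5 m³/s; V = ΣQ_DR·Δt = 1.802 × 10^6 m³.
Runoff depth d = V / A = 34.39 mm.
C = d / P = 34.39 / 44.9 = 0.77.

C ≈ 0.77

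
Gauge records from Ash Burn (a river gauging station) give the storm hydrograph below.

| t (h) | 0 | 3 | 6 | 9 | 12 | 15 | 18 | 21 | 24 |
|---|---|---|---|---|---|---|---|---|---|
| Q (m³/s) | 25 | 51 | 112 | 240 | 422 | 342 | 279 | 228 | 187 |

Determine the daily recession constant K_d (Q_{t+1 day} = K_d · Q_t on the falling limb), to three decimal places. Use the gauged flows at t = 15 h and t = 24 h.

K_d ≈ 0.200

Between t = 15 h and t = 24 h the flow falls from 342 to 187 m³/s over 3×3 h = 9 h.
Per-interval ratio K = (187/342)^(1/3) = 0.8177; K_d = K^(24/3) = 0.200.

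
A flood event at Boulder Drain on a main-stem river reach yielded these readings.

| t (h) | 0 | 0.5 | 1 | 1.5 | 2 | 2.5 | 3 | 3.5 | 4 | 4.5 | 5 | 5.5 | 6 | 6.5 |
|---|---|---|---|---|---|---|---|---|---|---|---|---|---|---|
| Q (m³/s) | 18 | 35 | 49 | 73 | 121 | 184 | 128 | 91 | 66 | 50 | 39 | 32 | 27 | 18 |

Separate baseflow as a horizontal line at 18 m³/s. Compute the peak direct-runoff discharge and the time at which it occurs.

Q_p = 166.0 m³/s at t = 2.5 h

Subtracting baseflow gives direct-runoff ordinates: 0.0, 17.0, 31.0, 55.0, 103.0, 166.0, 110.0, 73.0, 48.0, 32.0, 21.0, 14.0, 9.0, 0.0 m³/s.
The maximum is 166.0 m³/s, occurring at the reading for t = 2.5 h.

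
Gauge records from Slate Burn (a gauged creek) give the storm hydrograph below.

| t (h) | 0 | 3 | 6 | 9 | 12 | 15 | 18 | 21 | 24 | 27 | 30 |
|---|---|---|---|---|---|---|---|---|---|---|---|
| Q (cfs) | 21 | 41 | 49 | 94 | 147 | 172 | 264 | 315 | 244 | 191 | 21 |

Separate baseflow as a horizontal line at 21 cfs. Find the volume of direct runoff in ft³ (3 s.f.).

Direct-runoff ordinates (Q − Q_b): 0.0, 20.0, 28.0, 73.0, 126.0, 151.0, 243.0, 294.0, 223.0, 170.0, 0.0 cfs.
ΣQ_DR = 1328 cfs.
With Δt = 3 h = 10800 s, V = ΣQ_DR · Δt = 1328 × 10800 = 1.43 × 10^7 ft³.

V ≈ 1.43 × 10^7 ft³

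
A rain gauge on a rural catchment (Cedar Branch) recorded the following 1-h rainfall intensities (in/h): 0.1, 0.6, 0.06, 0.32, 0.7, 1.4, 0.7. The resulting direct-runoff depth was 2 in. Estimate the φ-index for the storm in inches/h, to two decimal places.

φ ≈ 0.35 in/h

Only the 4 blocks with intensity above φ contribute runoff: 0.6, 0.7, 1.4, 0.7 in/h.
Σ(I−φ)·Δt = d  ⇒  (0.6+0.7+1.4+0.7 − 4φ)·1 = 2
φ = (3.400 − 2/1) / 4 = 0.35 in/h.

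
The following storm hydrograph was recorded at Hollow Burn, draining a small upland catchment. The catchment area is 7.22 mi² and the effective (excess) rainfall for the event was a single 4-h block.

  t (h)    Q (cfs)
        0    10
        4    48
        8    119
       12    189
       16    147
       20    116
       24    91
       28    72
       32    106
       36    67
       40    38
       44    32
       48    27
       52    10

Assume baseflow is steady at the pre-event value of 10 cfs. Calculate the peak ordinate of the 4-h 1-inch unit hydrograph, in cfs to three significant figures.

Direct runoff: 0.0, 38.0, 109.0, 179.0, 137.0, 106.0, 81.0, 62.0, 96.0, 57.0, 28.0, 22.0, 17.0, 0.0 cfs; ΣQ_DR = 932.0 cfs, peak = 179.0 cfs.
Runoff depth d = ΣQ_DR·Δt / A = 932.0 × 14400 / (7.22 mi²) = 0.8001 in.
The 1-inch UH is the DRH scaled by (1 in)/d, so U_p = 179.0 × 1/0.8001 = 224 cfs.

U_p ≈ 224 cfs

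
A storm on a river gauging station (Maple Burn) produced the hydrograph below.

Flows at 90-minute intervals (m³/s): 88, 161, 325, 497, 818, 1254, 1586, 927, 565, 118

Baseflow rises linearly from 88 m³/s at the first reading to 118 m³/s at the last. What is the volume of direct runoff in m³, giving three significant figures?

Direct-runoff ordinates (Q − Q_b): 0.00, 69.67, 230.33, 399.00, 716.67, 1149.33, 1478.00, 815.67, 450.33, 0.00 m³/s.
ΣQ_DR = 5309 m³/s.
With Δt = 1.5 h = 5400 s, V = ΣQ_DR · Δt = 5309 × 5400 = 2.87 × 10^7 m³.

V ≈ 2.87 × 10^7 m³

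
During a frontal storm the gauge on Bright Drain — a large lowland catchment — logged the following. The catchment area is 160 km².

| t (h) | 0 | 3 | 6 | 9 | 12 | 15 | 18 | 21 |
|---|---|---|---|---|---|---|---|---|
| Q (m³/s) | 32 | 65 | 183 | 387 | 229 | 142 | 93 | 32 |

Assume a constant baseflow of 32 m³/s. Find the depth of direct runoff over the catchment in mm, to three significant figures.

d ≈ 61.2 mm

Direct runoff: 0.0, 33.0, 151.0, 355.0, 197.0, 110.0, 61.0, 0.0 m³/s; ΣQ_DR = 907.0 m³/s.
V = ΣQ_DR · Δt = 907.0 × 10800 s = 9.796 × 10^6 m³.
Over A = 160 km², depth = V / A = 61.2 mm.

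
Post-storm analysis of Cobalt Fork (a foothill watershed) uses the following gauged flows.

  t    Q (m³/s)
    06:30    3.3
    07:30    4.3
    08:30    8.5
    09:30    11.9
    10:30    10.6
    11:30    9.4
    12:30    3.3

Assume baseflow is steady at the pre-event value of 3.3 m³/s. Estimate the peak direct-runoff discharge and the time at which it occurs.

Q_p = 8.6 m³/s at t = 09:30

Subtracting baseflow gives direct-runoff ordinates: 0.0, 1.0, 5.2, 8.6, 7.3, 6.1, 0.0 m³/s.
The maximum is 8.6 m³/s, occurring at the reading for t = 09:30.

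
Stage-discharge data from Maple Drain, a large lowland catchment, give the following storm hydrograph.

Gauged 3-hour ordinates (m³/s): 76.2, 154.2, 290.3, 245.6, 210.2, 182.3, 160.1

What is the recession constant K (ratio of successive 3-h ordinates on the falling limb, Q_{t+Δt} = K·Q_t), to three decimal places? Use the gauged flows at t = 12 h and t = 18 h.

Using the recession-limb readings at t = 12 h and t = 18 h: Q falls from 210.2 to 160.1 m³/s over 2 intervals.
K = (Q₂/Q₁)^(1/2) = (160.1/210.2)^(1/2) = 0.873.

K ≈ 0.873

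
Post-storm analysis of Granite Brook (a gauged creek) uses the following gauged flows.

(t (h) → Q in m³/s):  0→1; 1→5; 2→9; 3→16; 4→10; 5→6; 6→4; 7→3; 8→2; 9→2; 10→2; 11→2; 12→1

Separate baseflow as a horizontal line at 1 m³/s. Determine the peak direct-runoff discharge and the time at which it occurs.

Q_p = 15.0 m³/s at t = 3 h

Subtracting baseflow gives direct-runoff ordinates: 0.0, 4.0, 8.0, 15.0, 9.0, 5.0, 3.0, 2.0, 1.0, 1.0, 1.0, 1.0, 0.0 m³/s.
The maximum is 15.0 m³/s, occurring at the reading for t = 3 h.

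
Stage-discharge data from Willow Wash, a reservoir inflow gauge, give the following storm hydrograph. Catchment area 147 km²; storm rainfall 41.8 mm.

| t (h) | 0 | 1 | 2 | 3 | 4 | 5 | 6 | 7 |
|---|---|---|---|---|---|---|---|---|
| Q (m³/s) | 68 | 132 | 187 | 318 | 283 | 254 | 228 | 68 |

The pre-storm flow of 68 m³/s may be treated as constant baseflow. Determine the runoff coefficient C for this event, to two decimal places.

ΣQ_DR = 994.0 m³/s; V = ΣQ_DR·Δt = 3.578 × 10^6 m³.
Runoff depth d = V / A = 24.34 mm.
C = d / P = 24.34 / 41.8 = 0.58.

C ≈ 0.58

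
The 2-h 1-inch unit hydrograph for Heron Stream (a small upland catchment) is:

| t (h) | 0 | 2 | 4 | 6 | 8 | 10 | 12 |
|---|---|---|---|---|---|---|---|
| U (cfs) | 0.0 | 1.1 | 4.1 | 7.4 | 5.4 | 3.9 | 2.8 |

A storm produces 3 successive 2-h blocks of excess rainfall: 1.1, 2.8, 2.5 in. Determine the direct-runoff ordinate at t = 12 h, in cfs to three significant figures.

Q ≈ 27.5 cfs

By discrete convolution, Q_j = Σ (P_i / 1 in) · U_{j−i}.
At t = 12 h (j=6): Q = (1.1/1)·2.8 + (2.8/1)·3.9 + (2.5/1)·5.4 = 27.5 cfs.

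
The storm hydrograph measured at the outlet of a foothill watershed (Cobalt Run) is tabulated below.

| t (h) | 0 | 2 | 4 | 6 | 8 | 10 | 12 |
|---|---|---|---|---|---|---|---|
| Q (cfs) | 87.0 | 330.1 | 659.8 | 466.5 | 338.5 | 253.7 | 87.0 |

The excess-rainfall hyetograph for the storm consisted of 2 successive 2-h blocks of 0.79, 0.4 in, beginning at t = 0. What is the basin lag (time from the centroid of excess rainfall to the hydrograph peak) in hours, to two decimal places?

t_L ≈ 2.33 h

Centroid of excess rainfall: t_c = Σ P_i·t̄_i / ΣP_i = 1.6723 h (block centres at 1, 3 h).
Hydrograph peak occurs at t = 4 h, so basin lag t_L = 4 − 1.6723 = 2.33 h.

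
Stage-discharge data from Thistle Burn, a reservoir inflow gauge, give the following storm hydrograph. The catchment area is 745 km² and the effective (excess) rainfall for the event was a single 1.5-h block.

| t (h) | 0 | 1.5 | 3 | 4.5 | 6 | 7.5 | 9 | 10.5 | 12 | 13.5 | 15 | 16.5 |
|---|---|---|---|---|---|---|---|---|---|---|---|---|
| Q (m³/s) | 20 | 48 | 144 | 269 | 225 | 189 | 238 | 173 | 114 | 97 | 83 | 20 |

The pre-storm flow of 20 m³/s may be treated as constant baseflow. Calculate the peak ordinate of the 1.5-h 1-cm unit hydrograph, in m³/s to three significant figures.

Direct runoff: 0.0, 28.0, 124.0, 249.0, 205.0, 169.0, 218.0, 153.0, 94.0, 77.0, 63.0, 0.0 m³/s; ΣQ_DR = 1380 m³/s, peak = 249.0 m³/s.
Runoff depth d = ΣQ_DR·Δt / A = 1380 × 5400 / (745 km²) = 10.00 mm.
The 1-cm UH is the DRH scaled by (10 mm)/d, so U_p = 249.0 × 10/10.00 = 249 m³/s.

U_p ≈ 249 m³/s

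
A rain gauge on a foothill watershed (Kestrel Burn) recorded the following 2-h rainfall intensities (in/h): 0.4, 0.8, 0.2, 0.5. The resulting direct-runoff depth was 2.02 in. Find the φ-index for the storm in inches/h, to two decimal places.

φ ≈ 0.23 in/h

Only the 3 blocks with intensity above φ contribute runoff: 0.4, 0.8, 0.5 in/h.
Σ(I−φ)·Δt = d  ⇒  (0.4+0.8+0.5 − 3φ)·2 = 2.02
φ = (1.700 − 2.02/2) / 3 = 0.23 in/h.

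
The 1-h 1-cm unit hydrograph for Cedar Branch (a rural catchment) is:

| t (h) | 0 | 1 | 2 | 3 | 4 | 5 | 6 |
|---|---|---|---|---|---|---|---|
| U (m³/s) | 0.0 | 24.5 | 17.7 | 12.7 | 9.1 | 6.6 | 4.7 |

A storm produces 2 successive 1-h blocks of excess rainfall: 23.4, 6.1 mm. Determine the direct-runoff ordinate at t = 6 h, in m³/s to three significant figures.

By discrete convolution, Q_j = Σ (P_i / 10 mm) · U_{j−i}.
At t = 6 h (j=6): Q = (23.4/10)·4.7 + (6.1/10)·6.6 = 15.0 m³/s.

Q ≈ 15.0 m³/s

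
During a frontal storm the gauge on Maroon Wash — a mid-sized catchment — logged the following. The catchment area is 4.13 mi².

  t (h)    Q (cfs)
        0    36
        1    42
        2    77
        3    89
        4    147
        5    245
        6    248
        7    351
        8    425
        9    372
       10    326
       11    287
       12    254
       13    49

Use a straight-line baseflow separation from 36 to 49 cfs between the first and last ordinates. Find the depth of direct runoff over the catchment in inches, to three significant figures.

d ≈ 0.883 in

Direct runoff: 0.00, 5.00, 39.00, 50.00, 107.00, 204.00, 206.00, 308.00, 381.00, 327.00, 280.00, 240.00, 206.00, 0.00 cfs; ΣQ_DR = 2353 cfs.
V = ΣQ_DR · Δt = 2353 × 3600 s = 8.471 × 10^6 ft³.
Over A = 4.13 mi², depth = V / A = 0.883 in.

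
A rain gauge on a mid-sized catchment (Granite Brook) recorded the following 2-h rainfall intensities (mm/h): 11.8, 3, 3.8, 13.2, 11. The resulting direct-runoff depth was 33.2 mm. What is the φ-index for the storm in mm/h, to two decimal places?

φ ≈ 6.47 mm/h

Only the 3 blocks with intensity above φ contribute runoff: 11.8, 13.2, 11 mm/h.
Σ(I−φ)·Δt = d  ⇒  (11.8+13.2+11 − 3φ)·2 = 33.2
φ = (36.00 − 33.2/2) / 3 = 6.47 mm/h.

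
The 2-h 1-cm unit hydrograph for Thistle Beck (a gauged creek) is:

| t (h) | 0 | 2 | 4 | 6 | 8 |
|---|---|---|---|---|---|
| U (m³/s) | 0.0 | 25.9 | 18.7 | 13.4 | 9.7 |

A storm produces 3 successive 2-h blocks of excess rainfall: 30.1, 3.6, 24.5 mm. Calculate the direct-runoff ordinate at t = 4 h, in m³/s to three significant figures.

Q ≈ 65.6 m³/s

By discrete convolution, Q_j = Σ (P_i / 10 mm) · U_{j−i}.
At t = 4 h (j=2): Q = (30.1/10)·18.7 + (3.6/10)·25.9 + (24.5/10)·0.0 = 65.6 m³/s.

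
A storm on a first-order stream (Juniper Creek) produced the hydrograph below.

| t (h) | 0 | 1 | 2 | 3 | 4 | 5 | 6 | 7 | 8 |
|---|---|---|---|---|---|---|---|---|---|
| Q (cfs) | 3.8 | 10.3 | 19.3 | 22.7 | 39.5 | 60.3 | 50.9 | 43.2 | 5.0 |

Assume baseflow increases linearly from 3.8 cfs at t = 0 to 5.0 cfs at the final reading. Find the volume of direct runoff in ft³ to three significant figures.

Direct-runoff ordinates (Q − Q_b): 0.00, 6.35, 15.20, 18.45, 35.10, 55.75, 46.20, 38.35, 0.00 cfs.
ΣQ_DR = 215.4 cfs.
With Δt = 1 h = 3600 s, V = ΣQ_DR · Δt = 215.4 × 3600 = 7.75 × 10^5 ft³.

V ≈ 7.75 × 10^5 ft³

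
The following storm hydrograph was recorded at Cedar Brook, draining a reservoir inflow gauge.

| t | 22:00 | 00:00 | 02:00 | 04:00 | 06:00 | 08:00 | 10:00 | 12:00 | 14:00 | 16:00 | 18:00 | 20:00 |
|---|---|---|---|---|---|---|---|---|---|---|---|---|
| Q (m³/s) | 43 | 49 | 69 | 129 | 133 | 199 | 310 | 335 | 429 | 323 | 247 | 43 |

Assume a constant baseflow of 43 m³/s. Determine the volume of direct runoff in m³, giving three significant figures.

V ≈ 1.29 × 10^7 m³

Direct-runoff ordinates (Q − Q_b): 0.0, 6.0, 26.0, 86.0, 90.0, 156.0, 267.0, 292.0, 386.0, 280.0, 204.0, 0.0 m³/s.
ΣQ_DR = 1793 m³/s.
With Δt = 2 h = 7200 s, V = ΣQ_DR · Δt = 1793 × 7200 = 1.29 × 10^7 m³.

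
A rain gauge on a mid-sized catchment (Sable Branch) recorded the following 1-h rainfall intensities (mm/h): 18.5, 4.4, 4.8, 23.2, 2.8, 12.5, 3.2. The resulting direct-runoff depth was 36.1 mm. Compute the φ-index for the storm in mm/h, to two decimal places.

φ ≈ 6.03 mm/h

Only the 3 blocks with intensity above φ contribute runoff: 18.5, 23.2, 12.5 mm/h.
Σ(I−φ)·Δt = d  ⇒  (18.5+23.2+12.5 − 3φ)·1 = 36.1
φ = (54.20 − 36.1/1) / 3 = 6.03 mm/h.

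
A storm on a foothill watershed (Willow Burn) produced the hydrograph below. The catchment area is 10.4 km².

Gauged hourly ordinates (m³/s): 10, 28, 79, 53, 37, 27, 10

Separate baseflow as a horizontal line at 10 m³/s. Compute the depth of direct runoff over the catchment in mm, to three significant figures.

d ≈ 60.2 mm

Direct runoff: 0.0, 18.0, 69.0, 43.0, 27.0, 17.0, 0.0 m³/s; ΣQ_DR = 174.0 m³/s.
V = ΣQ_DR · Δt = 174.0 × 3600 s = 6.264 × 10^5 m³.
Over A = 10.4 km², depth = V / A = 60.2 mm.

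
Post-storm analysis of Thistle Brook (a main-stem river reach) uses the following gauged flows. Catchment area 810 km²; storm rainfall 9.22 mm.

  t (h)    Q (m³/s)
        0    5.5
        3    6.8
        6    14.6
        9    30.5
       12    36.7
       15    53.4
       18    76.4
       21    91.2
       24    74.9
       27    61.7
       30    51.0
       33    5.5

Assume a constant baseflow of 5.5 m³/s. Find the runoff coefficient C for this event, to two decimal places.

ΣQ_DR = 442.2 m³/s; V = ΣQ_DR·Δt = 4.776 × 10^6 m³.
Runoff depth d = V / A = 5.896 mm.
C = d / P = 5.896 / 9.22 = 0.64.

C ≈ 0.64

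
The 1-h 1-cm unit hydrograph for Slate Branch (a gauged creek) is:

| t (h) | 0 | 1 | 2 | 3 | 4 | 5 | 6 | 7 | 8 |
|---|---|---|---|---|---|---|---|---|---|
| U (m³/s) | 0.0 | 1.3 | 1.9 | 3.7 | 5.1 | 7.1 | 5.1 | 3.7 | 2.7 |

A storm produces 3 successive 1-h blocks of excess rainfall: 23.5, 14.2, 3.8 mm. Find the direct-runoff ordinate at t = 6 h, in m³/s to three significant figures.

Q ≈ 24.0 m³/s

By discrete convolution, Q_j = Σ (P_i / 10 mm) · U_{j−i}.
At t = 6 h (j=6): Q = (23.5/10)·5.1 + (14.2/10)·7.1 + (3.8/10)·5.1 = 24.0 m³/s.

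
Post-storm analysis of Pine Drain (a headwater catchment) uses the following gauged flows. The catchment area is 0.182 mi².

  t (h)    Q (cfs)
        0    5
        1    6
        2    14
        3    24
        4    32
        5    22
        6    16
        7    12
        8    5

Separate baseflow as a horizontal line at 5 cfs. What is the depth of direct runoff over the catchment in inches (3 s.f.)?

Direct runoff: 0.0, 1.0, 9.0, 19.0, 27.0, 17.0, 11.0, 7.0, 0.0 cfs; ΣQ_DR = 91.00 cfs.
V = ΣQ_DR · Δt = 91.00 × 3600 s = 3.276 × 10^5 ft³.
Over A = 0.182 mi², depth = V / A = 0.775 in.

d ≈ 0.775 in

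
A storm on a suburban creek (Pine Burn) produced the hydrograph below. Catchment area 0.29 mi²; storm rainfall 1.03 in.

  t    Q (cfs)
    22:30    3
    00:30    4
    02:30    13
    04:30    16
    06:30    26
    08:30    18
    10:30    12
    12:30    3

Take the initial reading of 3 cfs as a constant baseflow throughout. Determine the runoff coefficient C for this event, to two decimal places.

ΣQ_DR = 71.00 cfs; V = ΣQ_DR·Δt = 5.112 × 10^5 ft³.
Runoff depth d = V / A = 0.7588 in.
C = d / P = 0.7588 / 1.03 = 0.74.

C ≈ 0.74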